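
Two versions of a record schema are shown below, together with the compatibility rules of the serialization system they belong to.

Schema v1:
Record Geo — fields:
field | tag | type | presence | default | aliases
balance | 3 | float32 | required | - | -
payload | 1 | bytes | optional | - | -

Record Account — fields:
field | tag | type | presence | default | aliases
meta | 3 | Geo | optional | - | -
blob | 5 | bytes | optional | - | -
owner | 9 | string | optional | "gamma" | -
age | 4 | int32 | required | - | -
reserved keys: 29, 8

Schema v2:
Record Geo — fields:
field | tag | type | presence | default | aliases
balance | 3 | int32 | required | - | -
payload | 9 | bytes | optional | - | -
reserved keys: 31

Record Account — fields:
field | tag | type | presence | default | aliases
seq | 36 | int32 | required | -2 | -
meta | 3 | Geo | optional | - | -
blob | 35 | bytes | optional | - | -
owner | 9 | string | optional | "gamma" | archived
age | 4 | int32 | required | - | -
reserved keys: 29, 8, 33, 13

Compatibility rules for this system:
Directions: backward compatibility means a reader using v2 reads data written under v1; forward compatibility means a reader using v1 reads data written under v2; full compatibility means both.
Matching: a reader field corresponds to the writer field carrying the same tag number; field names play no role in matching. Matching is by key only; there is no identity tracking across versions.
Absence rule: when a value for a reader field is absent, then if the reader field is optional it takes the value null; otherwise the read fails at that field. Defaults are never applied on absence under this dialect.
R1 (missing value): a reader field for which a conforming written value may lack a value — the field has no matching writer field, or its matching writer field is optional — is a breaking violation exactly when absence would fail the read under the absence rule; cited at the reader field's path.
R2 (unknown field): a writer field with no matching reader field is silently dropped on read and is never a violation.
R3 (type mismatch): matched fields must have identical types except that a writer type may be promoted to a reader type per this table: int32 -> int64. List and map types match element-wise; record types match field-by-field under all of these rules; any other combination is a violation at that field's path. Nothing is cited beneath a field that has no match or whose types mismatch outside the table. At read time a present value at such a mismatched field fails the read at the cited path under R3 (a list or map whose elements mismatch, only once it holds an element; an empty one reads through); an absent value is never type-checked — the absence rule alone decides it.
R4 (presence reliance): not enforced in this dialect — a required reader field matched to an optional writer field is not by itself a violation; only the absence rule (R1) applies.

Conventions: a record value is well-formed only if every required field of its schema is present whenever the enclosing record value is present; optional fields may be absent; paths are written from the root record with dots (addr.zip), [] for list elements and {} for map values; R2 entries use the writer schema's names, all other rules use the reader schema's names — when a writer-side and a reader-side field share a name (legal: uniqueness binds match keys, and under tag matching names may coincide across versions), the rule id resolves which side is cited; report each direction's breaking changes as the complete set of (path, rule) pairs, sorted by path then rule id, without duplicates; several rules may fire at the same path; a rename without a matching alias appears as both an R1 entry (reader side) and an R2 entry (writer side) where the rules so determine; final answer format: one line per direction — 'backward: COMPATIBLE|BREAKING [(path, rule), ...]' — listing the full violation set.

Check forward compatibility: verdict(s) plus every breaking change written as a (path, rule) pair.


forward: BREAKING [(meta.balance, R3)]

the writer's type comes first in each Account pair
forward analysis of Account with v1 as reader and v2 as writer:
  writer optional, Geo -> Geo: reader meta maps from writer meta
  blob: no writer match
  writer optional, string -> string: reader owner maps from writer owner
  writer required, int32 -> int32: reader age maps from writer age
  leftover writer field: seq
  leftover writer field: blob
  writer required, int32 -> float32: reader meta.balance maps from writer meta.balance
  meta.payload: no writer match
  leftover writer field: meta.payload
  R3 fires at meta.balance
  forward on Account therefore BREAKING (1)
ruling out the remaining Account differences:
  field blob in record Account: tag 5 changed to 35 -> inert for the asked Account verdict: nothing fires
  field payload in record Geo: tag 1 changed to 9 -> inert for the asked Account verdict: nothing fires
  added field seq to record Account: required int32, tag 36, default -2 (in v2 it sits immediately before meta) -> fires only in the backward direction of Account, which is not asked here


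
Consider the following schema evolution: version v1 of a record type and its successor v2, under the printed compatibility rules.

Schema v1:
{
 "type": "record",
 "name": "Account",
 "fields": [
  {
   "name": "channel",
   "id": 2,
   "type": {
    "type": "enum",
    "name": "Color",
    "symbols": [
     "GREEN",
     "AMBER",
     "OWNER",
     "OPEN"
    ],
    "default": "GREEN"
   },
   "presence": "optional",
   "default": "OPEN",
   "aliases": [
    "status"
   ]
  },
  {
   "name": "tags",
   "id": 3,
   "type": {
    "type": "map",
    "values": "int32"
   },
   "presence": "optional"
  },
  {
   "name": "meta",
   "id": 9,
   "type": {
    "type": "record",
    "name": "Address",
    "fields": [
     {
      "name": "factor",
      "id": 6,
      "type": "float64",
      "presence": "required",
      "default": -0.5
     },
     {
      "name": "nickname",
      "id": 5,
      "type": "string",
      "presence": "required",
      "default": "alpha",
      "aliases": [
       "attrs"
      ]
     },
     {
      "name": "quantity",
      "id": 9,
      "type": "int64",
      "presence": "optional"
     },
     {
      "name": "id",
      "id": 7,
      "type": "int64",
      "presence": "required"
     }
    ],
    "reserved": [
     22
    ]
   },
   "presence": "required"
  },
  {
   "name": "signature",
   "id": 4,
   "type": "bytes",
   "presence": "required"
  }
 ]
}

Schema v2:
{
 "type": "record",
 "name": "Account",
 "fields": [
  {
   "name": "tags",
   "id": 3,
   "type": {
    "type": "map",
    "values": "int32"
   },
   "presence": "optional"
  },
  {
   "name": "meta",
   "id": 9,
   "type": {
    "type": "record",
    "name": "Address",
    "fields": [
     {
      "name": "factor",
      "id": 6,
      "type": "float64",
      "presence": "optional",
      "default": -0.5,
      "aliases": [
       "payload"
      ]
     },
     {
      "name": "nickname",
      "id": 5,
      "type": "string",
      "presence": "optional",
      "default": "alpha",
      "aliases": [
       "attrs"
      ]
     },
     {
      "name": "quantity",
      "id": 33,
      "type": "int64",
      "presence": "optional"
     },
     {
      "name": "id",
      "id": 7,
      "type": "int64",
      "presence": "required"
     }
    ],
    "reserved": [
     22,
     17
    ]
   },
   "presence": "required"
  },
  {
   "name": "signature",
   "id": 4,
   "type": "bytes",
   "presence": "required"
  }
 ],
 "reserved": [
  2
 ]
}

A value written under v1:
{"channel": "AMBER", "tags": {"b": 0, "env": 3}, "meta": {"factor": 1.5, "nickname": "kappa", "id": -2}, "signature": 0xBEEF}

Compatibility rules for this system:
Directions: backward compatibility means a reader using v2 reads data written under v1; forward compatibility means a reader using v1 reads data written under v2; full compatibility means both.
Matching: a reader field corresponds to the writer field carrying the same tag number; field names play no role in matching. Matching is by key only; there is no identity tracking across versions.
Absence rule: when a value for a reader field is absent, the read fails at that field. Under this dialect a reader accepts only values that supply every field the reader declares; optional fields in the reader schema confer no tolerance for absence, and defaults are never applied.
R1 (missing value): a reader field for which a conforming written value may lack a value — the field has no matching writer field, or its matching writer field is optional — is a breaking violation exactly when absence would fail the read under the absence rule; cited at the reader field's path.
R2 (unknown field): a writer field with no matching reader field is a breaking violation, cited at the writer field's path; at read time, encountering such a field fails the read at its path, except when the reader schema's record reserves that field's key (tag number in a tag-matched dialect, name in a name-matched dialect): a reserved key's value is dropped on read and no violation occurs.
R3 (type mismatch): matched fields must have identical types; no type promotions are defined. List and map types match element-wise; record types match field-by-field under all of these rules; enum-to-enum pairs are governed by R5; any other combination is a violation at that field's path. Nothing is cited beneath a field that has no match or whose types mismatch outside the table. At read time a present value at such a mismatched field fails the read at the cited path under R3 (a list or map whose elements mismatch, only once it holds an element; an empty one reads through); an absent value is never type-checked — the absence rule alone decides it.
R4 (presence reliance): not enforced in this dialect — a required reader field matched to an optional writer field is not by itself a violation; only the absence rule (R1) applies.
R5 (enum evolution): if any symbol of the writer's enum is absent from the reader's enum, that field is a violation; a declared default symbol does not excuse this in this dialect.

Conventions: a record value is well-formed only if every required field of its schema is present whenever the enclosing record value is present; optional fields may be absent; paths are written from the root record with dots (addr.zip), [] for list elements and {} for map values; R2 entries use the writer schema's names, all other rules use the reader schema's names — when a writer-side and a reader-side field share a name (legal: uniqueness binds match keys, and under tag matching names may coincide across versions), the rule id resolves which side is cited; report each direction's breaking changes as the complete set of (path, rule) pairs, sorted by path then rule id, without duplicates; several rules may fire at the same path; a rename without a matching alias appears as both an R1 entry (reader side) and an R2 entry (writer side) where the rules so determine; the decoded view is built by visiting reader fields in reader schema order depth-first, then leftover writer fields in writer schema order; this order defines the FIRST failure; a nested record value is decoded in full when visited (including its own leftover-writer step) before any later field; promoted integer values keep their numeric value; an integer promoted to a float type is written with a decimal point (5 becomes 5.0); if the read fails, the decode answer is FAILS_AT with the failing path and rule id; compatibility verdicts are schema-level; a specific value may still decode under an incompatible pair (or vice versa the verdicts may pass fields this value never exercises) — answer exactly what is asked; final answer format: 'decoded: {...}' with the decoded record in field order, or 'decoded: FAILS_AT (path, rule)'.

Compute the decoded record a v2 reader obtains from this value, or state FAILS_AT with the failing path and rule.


decoded: FAILS_AT (meta.quantity, R1)

each type pair in Account: writer, then reader
decode walk for Account under reader schema v2:
  tags := {"b": 0, "env": 3}
  meta.factor := 1.5
  meta.nickname := "kappa"
  read fails at meta.quantity under R1 (no fill)
  => FAILS_AT (meta.quantity, R1)
the rest of the Account diff is inert for this question:
  field nickname in record Address: required changed to optional -> matters for Account compatibility verdicts, not for this value's decode
  field factor in record Address: required changed to optional -> matters for Account compatibility verdicts, not for this value's decode
  removed field channel from record Account (its key 2 joins the reserved list) -> matters for Account compatibility verdicts, not for this value's decode


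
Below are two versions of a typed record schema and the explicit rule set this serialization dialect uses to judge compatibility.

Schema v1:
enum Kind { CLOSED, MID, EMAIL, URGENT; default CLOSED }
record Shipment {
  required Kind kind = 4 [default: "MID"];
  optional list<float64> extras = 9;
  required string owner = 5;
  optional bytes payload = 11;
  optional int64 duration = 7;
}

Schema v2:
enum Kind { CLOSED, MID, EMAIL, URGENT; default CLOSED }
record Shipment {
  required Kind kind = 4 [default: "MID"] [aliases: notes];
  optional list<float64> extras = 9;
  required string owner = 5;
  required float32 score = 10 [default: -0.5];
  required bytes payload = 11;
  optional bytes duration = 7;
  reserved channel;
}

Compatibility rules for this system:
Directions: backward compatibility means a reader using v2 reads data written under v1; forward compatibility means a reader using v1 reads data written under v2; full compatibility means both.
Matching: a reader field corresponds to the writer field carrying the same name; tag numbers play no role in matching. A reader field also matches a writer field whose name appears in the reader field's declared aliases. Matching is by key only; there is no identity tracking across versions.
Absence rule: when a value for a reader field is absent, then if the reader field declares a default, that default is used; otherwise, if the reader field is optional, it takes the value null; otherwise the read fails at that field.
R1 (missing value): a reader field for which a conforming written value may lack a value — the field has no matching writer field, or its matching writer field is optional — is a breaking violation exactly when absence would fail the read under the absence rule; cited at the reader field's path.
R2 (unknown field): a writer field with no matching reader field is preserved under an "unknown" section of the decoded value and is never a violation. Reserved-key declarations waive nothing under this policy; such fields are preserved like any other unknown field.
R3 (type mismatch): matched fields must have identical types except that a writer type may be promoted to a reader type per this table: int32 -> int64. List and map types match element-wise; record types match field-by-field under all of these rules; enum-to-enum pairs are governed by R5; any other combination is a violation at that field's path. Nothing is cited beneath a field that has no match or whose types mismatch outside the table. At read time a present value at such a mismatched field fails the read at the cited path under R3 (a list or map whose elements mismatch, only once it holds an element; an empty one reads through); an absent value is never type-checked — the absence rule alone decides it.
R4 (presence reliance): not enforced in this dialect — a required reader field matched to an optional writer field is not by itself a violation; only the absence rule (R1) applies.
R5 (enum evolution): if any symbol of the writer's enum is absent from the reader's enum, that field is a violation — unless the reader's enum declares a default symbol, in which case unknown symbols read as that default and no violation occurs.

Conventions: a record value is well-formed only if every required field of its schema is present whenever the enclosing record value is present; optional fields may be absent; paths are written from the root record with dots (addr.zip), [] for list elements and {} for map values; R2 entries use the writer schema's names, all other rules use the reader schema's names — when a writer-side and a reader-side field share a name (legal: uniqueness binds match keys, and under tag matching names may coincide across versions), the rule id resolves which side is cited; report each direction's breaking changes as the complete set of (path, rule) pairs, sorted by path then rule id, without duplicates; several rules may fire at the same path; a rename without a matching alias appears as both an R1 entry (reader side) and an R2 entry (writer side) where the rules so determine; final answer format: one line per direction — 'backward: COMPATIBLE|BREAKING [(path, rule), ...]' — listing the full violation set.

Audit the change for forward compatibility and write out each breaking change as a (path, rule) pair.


forward: BREAKING [(duration, R3)]

the writer's type comes first in each Shipment pair
forward for Shipment (reader v1, writer v2):
  Kind -> Kind, writer required: kind aligns to kind
  list<float64> -> list<float64>, writer optional: extras aligns to extras
  string -> string, writer required: owner aligns to owner
  bytes -> bytes, writer required: payload aligns to payload
  bytes -> int64, writer optional: duration aligns to duration
  writer score: unknown to reader
  violation R3 at duration
  => forward: BREAKING (1)
the rest of the Shipment diff is inert for this question:
  field payload in record Shipment: optional changed to required -> affects backward compatibility only, which is not asked
  added field score to record Shipment: required float32, tag 10, default -0.5 (in v2 it sits immediately before payload) -> no rule fires on it in Shipment's dialect; the asked verdict holds


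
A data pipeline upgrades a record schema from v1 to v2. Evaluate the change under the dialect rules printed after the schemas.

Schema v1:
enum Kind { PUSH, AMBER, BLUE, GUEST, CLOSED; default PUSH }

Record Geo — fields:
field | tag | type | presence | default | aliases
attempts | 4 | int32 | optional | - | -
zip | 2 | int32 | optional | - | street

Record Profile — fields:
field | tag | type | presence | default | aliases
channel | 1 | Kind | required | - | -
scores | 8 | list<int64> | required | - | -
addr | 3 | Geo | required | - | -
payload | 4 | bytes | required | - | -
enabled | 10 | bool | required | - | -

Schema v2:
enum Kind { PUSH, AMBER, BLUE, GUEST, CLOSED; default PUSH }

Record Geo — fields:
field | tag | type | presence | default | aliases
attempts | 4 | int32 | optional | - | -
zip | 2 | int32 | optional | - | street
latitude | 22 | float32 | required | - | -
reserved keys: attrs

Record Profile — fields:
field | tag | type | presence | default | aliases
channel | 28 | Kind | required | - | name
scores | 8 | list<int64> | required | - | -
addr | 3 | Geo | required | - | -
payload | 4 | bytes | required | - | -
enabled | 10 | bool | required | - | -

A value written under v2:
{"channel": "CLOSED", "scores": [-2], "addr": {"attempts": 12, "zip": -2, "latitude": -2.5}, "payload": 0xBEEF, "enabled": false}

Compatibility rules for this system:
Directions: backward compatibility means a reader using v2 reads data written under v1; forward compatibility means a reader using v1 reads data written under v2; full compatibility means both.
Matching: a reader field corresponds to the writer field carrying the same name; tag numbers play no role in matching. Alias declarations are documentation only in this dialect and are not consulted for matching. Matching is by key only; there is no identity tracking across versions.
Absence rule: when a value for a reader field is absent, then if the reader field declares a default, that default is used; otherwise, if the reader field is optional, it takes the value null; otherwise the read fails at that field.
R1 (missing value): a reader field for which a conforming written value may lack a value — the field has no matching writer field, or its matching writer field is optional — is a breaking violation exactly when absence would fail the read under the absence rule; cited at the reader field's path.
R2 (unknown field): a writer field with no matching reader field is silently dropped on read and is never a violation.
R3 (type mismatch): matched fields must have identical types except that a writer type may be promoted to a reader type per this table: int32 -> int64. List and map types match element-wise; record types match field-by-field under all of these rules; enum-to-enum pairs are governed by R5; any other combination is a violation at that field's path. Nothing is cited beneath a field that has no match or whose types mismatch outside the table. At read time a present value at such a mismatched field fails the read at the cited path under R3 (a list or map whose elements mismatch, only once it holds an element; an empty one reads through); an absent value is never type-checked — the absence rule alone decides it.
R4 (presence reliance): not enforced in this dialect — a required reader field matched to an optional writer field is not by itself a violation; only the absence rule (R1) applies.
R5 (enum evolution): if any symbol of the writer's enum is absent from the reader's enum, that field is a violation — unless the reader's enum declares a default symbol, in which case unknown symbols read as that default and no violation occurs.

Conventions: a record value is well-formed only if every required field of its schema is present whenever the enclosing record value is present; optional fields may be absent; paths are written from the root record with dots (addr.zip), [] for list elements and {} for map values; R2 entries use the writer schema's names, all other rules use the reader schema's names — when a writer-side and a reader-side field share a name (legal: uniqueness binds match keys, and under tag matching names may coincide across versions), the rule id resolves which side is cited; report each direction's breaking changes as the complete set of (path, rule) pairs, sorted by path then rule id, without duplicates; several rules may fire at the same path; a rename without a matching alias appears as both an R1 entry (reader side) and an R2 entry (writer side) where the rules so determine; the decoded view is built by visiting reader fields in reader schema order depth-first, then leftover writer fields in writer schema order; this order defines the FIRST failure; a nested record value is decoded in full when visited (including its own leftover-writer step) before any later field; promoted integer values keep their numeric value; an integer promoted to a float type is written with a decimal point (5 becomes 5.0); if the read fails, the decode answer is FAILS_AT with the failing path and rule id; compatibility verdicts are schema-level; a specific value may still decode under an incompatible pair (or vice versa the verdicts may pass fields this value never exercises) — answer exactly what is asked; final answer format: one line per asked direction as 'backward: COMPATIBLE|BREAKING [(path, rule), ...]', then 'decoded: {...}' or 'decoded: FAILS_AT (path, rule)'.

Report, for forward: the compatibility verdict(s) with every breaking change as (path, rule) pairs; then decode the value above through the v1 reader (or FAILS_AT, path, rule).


the writer's type comes first in each Profile pair
forward analysis of Profile with v1 as reader and v2 as writer:
  writer required, Kind -> Kind: reader channel maps from writer channel
  writer required, list<int64> -> list<int64>: reader scores maps from writer scores
  writer required, Geo -> Geo: reader addr maps from writer addr
  writer required, bytes -> bytes: reader payload maps from writer payload
  writer required, bool -> bool: reader enabled maps from writer enabled
  writer optional, int32 -> int32: reader addr.attempts maps from writer addr.attempts
  writer optional, int32 -> int32: reader addr.zip maps from writer addr.zip
  addr.latitude (writer side), unknown to reader
  nothing fires on Profile: forward is COMPATIBLE
migrating the Profile value to v1:
  channel := "CLOSED"
  scores := [-2]
  addr.attempts := 12
  addr.zip := -2
  writer addr.latitude: unknown -> dropped
  payload := 0xBEEF
  enabled := false
  => decoded: {"channel": "CLOSED", "scores": [-2], "addr": {"attempts": 12, "zip": -2}, "payload": 0xBEEF, "enabled": false}
remaining Profile differences; none change what is asked:
  field channel in record Profile: tag 1 changed to 28 -> no rule fires on it in Profile's dialect; the asked verdict holds
  added field latitude to record Geo: required float32, tag 22 (in v2 it sits last) -> affects backward compatibility only, which is not asked

forward: COMPATIBLE []; decoded: {"channel": "CLOSED", "scores": [-2], "addr": {"attempts": 12, "zip": -2}, "payload": 0xBEEF, "enabled": false}


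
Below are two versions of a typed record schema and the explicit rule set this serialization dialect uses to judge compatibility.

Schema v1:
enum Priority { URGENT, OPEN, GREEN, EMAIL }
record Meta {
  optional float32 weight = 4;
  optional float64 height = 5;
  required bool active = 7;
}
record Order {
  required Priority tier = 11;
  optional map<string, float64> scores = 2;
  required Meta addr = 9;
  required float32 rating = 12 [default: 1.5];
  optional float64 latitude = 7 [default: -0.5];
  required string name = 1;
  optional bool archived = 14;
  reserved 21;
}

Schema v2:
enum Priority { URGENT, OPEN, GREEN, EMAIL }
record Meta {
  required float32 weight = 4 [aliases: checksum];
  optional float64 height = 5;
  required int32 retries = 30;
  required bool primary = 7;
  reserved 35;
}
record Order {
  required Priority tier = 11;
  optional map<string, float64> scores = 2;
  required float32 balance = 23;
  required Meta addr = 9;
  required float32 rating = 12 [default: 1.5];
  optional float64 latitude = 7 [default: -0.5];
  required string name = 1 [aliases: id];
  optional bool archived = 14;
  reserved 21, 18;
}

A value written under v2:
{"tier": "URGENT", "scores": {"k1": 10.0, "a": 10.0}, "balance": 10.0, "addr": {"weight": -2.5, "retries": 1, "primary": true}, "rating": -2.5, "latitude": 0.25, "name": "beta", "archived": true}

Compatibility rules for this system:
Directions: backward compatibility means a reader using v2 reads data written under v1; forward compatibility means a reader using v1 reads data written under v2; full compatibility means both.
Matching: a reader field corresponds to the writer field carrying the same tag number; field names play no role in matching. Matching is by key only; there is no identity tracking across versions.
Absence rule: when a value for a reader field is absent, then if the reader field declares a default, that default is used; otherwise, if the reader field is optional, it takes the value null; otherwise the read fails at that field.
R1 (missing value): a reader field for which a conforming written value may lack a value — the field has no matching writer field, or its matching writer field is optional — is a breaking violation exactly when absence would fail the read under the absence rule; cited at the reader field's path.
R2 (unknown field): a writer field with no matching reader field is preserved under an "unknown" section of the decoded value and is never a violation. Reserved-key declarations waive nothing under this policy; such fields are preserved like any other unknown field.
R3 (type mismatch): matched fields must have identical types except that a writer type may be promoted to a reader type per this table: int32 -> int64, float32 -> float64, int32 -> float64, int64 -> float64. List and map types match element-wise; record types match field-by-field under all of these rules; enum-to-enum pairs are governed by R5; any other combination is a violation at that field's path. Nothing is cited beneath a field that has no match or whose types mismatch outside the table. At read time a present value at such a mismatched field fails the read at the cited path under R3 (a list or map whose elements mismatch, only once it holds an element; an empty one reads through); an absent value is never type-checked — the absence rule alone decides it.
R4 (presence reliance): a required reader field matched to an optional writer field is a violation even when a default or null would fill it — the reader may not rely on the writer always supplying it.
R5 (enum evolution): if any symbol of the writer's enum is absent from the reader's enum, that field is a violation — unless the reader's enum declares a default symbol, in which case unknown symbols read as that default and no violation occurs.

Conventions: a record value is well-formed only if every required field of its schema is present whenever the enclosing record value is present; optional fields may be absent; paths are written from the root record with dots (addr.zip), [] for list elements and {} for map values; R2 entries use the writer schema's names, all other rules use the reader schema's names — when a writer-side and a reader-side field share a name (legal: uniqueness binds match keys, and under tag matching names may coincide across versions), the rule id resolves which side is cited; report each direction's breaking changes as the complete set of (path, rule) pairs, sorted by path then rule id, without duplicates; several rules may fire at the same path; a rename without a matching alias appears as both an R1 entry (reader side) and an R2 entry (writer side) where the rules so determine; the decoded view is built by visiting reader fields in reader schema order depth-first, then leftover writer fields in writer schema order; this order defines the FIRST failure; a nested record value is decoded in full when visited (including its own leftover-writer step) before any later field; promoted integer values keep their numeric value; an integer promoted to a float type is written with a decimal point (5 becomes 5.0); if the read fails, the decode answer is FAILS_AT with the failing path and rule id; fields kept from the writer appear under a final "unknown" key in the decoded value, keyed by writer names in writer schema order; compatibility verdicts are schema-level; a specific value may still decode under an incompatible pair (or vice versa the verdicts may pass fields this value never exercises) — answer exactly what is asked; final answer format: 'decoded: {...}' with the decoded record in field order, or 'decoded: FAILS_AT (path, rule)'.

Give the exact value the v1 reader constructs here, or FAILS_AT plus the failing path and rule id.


decoded: {"tier": "URGENT", "scores": {"k1": 10.0, "a": 10.0}, "addr": {"weight": -2.5, "height": null, "active": true, "unknown": {"retries": 1}}, "rating": -2.5, "latitude": 0.25, "name": "beta", "archived": true, "unknown": {"balance": 10.0}}

arrows below run writer -> reader for Order
decode walk for Order under reader schema v1:
  tier := "URGENT"
  scores := {"k1": 10.0, "a": 10.0}
  addr.weight := -2.5
  addr.height := null (not supplied -> null)
  addr.active := true (from writer primary)
  writer addr.retries: kept under "unknown"
  rating := -2.5
  latitude := 0.25
  name := "beta"
  archived := true
  writer balance: kept under "unknown"
  => decoded: {"tier": "URGENT", "scores": {"k1": 10.0, "a": 10.0}, "addr": {"weight": -2.5, "height": null, "active": true, "unknown": {"retries": 1}}, "rating": -2.5, "latitude": 0.25, "name": "beta", "archived": true, "unknown": {"balance": 10.0}}
the other Order changes do not affect what is asked:
  field weight in record Meta: optional changed to required -> a verdict-level change on Order — the shown value reads the same
  renamed field active to primary in record Meta -> inert under this dialect — no rule fires on Order and the result does not move


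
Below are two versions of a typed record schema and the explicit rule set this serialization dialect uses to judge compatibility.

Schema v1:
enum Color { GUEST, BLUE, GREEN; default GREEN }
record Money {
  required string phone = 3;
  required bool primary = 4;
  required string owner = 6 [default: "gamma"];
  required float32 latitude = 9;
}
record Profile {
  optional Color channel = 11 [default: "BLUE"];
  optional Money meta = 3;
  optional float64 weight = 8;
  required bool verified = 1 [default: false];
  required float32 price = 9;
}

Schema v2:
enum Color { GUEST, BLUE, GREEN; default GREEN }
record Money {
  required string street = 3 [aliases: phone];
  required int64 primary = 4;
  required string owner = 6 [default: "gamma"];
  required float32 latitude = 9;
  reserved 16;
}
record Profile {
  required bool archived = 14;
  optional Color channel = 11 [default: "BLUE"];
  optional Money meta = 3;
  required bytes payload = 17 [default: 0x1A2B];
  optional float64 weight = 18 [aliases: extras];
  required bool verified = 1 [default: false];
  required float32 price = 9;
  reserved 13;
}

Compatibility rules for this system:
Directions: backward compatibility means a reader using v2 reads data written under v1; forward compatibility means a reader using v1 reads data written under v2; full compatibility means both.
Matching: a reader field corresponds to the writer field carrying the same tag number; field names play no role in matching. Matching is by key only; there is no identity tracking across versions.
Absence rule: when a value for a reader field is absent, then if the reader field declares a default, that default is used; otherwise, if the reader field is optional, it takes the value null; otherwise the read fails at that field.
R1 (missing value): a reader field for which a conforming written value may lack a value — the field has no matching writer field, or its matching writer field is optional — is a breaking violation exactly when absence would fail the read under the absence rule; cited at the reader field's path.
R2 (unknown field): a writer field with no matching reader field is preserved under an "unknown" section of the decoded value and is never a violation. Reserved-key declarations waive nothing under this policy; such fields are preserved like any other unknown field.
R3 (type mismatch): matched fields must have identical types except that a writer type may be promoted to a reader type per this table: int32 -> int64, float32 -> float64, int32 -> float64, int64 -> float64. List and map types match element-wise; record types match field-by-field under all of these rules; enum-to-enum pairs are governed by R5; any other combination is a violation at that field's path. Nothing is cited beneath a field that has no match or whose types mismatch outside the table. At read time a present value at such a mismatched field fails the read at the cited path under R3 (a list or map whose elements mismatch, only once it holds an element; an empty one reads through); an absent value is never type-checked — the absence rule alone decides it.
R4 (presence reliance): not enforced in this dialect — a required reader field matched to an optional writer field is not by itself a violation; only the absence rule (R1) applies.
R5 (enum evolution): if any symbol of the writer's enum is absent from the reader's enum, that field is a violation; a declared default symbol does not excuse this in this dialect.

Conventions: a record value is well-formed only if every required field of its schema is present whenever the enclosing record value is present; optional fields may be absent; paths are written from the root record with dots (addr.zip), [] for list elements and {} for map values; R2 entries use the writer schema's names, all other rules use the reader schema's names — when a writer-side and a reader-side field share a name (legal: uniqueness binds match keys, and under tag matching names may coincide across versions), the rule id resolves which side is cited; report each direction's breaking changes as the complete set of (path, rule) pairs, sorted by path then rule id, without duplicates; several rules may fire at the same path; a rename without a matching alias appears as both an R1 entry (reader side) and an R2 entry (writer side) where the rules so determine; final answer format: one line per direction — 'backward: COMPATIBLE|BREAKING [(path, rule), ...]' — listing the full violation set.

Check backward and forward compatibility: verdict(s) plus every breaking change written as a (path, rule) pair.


each type pair in Profile: writer, then reader
backward for Profile (reader v2, writer v1):
  archived: no writer-side match
  channel: Color -> Color, writer optional; from channel
  meta: Money -> Money, writer optional; from meta
  payload: no writer-side match
  weight: no writer-side match
  verified: bool -> bool, writer required; from verified
  price: float32 -> float32, writer required; from price
  writer field weight has no reader counterpart
  meta.street: string -> string, writer required; from meta.phone
  meta.primary: bool -> int64, writer required; from meta.primary
  meta.owner: string -> string, writer required; from meta.owner
  meta.latitude: float32 -> float32, writer required; from meta.latitude
  R1 fires at archived
  R3 fires at meta.primary
  => 2 violation(s): backward is BREAKING for Profile
forward for Profile (reader v1, writer v2):
  channel: Color -> Color, writer optional; from channel
  meta: Money -> Money, writer optional; from meta
  weight: no writer-side match
  verified: bool -> bool, writer required; from verified
  price: float32 -> float32, writer required; from price
  writer field archived has no reader counterpart
  writer field payload has no reader counterpart
  writer field weight has no reader counterpart
  meta.phone: string -> string, writer required; from meta.street
  meta.primary: int64 -> bool, writer required; from meta.primary
  meta.owner: string -> string, writer required; from meta.owner
  meta.latitude: float32 -> float32, writer required; from meta.latitude
  R3 fires at meta.primary
  => 1 violation(s): forward is BREAKING for Profile

backward: BREAKING [(archived, R1), (meta.primary, R3)]; forward: BREAKING [(meta.primary, R3)]


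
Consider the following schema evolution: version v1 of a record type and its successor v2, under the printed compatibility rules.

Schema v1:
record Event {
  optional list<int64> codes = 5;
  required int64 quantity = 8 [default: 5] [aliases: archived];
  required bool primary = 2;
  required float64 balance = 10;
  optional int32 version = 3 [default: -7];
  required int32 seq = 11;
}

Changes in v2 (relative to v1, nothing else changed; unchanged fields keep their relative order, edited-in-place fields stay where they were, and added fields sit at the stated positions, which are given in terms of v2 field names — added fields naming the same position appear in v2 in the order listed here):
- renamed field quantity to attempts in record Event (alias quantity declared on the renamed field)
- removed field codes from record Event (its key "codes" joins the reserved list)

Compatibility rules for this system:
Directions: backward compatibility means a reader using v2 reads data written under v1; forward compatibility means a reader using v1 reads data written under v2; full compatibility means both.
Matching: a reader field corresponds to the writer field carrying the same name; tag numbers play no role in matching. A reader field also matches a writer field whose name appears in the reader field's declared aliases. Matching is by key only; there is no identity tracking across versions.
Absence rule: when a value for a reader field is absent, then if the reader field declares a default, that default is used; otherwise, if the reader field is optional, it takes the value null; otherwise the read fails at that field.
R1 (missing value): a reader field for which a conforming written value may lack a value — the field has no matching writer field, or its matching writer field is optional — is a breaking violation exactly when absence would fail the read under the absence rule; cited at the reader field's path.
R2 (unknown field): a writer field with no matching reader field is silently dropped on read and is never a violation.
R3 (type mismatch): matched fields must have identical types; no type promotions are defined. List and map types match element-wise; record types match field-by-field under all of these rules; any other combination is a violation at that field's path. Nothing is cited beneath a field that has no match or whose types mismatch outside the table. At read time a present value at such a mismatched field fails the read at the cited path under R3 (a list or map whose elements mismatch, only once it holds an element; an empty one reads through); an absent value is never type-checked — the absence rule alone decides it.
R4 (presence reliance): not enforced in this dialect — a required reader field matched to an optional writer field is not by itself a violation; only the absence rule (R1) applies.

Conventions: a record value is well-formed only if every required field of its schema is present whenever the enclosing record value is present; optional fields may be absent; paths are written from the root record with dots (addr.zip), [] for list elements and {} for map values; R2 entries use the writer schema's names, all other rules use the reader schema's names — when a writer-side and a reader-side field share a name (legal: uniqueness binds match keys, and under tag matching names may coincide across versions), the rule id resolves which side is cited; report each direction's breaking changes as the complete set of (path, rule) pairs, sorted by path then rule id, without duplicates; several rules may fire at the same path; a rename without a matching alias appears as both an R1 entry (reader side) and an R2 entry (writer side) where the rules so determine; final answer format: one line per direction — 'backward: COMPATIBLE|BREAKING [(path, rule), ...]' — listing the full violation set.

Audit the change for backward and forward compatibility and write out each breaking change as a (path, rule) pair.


the writer's type comes first in each Event pair
checking backward for Event: reader v2 against writer v1:
  attempts <- quantity (int64 -> int64, writer required)
  primary <- primary (bool -> bool, writer required)
  balance <- balance (float64 -> float64, writer required)
  version <- version (int32 -> int32, writer optional)
  seq <- seq (int32 -> int32, writer required)
  codes (writer side), unknown to reader
  nothing fires on Event: backward is COMPATIBLE
checking forward for Event: reader v1 against writer v2:
  codes: no writer-side match
  quantity: no writer-side match
  primary <- primary (bool -> bool, writer required)
  balance <- balance (float64 -> float64, writer required)
  version <- version (int32 -> int32, writer optional)
  seq <- seq (int32 -> int32, writer required)
  attempts (writer side), unknown to reader
  nothing fires on Event: forward is COMPATIBLE

backward: COMPATIBLE []; forward: COMPATIBLE []
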